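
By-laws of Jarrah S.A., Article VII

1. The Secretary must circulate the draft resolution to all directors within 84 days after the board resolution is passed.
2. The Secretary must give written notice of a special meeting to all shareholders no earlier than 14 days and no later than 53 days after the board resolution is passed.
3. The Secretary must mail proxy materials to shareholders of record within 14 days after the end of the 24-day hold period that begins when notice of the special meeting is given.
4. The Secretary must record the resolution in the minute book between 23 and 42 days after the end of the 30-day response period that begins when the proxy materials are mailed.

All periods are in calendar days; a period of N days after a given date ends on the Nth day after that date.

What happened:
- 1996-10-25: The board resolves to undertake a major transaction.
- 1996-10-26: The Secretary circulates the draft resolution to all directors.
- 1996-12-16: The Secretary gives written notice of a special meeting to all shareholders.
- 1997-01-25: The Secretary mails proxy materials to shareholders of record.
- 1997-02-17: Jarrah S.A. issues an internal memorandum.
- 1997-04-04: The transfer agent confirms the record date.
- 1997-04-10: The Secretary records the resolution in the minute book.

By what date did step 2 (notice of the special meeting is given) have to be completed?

Step 2 runs from 1996-10-25, when the board resolution is passed. The window is 14–53 days after 1996-10-25; it closes on 1996-12-17.

1996-12-17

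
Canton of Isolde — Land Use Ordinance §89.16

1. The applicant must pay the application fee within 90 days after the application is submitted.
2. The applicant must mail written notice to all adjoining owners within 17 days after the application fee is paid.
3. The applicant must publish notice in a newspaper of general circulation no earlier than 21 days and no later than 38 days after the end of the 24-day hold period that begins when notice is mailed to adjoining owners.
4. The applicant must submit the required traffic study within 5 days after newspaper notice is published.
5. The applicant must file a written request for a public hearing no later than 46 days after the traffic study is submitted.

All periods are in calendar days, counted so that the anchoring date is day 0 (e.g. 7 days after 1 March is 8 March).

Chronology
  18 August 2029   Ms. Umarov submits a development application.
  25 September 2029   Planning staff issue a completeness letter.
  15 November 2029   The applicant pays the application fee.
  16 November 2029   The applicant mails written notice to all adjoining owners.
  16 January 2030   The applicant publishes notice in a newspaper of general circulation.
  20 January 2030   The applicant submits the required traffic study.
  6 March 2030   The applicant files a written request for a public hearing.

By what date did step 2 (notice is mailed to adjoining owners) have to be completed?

Step 2 runs from 15 November 2029, when the application fee is paid. 17 days after 15 November 2029 is 2 December 2029.

2 December 2029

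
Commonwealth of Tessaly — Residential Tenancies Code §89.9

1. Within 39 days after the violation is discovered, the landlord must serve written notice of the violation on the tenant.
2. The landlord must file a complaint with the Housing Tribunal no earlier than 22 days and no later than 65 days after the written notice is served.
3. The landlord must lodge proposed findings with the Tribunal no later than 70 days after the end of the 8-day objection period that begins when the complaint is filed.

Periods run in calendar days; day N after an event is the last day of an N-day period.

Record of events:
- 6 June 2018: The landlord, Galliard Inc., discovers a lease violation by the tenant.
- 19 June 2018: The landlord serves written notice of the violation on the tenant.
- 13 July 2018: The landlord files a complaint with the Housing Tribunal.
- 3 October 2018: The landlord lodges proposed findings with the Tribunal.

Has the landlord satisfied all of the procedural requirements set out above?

Step 1: 39 days after 6 June 2018 (when the violation is discovered) is 15 July 2018; 19 June 2018 is within that limit.
Step 2: the window is 22–65 days after 19 June 2018 (when the written notice is served), so 11 July 2018 through 23 August 2018; 13 July 2018 falls inside that range.
Step 3: 70 days after 21 July 2018 (end of the 8-day objection period, which began when the complaint is filed on 13 July 2018) is 29 September 2018; 3 October 2018 misses that deadline by 4 days.
Later steps need not be reached.

No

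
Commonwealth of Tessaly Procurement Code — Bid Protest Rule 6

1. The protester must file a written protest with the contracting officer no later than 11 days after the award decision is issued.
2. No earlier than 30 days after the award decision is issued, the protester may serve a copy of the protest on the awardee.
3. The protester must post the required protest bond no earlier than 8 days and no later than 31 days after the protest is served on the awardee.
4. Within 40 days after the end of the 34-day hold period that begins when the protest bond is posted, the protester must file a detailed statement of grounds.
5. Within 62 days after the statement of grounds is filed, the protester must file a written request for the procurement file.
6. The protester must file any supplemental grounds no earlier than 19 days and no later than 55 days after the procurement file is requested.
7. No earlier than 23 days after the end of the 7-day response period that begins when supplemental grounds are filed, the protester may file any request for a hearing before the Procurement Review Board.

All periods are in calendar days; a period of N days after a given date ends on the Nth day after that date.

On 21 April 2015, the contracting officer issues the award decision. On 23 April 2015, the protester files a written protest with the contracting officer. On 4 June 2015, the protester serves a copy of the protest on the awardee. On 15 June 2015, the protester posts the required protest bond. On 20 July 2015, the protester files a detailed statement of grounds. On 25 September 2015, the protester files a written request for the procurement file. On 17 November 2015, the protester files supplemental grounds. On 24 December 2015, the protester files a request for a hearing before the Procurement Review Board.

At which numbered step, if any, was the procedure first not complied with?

Step 1: 11 days after 21 April 2015 (when the award decision is issued) is 2 May 2015; completed 23 April 2015, before the deadline.
Step 2: the earliest permitted date is 30 days after 21 April 2015 (when the award decision is issued), i.e. 21 May 2015; 4 June 2015 is on or after that date.
Step 3: the window is 8–31 days after 4 June 2015 (when the protest is served on the awardee), so 12 June 2015 through 5 July 2015; done 15 June 2015 — within the window.
Step 4: 40 days after 19 July 2015 (end of the 34-day hold period, which began when the protest bond is posted on 15 June 2015) is 28 August 2015; completed 20 July 2015, before the deadline.
Step 5: 62 days after 20 July 2015 (when the statement of grounds is filed) is 20 September 2015; 25 September 2015 misses that deadline by 5 days.
The analysis stops there.

Step 5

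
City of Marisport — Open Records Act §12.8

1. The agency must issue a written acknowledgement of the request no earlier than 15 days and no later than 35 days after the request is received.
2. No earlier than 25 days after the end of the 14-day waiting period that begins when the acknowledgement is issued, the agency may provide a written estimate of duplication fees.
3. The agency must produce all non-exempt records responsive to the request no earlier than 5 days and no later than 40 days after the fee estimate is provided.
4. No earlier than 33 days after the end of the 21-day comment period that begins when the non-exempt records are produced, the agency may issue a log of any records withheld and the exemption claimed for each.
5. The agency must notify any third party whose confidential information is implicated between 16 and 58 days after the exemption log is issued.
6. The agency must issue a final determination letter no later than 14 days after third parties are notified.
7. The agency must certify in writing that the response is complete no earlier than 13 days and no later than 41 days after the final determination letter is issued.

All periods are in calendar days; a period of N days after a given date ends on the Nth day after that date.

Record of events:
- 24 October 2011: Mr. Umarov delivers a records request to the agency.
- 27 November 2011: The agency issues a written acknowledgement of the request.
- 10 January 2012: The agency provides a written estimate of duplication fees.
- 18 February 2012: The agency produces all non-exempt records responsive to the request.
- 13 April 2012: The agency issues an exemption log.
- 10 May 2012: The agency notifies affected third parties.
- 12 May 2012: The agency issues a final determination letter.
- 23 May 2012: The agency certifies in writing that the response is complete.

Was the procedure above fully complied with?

No

Step 1 — 15 and 35 days from 24 October 2011 (when the request is received) are 8 November 2011 and 28 November 2011 respectively; done 27 November 2011 — within the window.
Step 2 — must wait 25 days from 11 December 2011 (end of the 14-day waiting period, which began when the acknowledgement is issued on 27 November 2011), so not before 5 January 2012; done 10 January 2012 — permitted.
Step 3 — 5 and 40 days from 10 January 2012 (when the fee estimate is provided) are 15 January 2012 and 19 February 2012 respectively; 18 February 2012 falls inside that range.
Step 4 — must wait 33 days from 10 March 2012 (end of the 21-day comment period, which began when the non-exempt records are produced on 18 February 2012), so not before 12 April 2012; done 13 April 2012, after the minimum wait.
Step 5 — 16 and 58 days from 13 April 2012 (when the exemption log is issued) are 29 April 2012 and 10 June 2012 respectively; done 10 May 2012, which is between those dates.
Step 6 — counting 14 days from 10 May 2012 (when third parties are notified) gives a deadline of 24 May 2012; 12 May 2012 is within that limit.
Step 7 — 13 and 41 days from 12 May 2012 (when the final determination letter is issued) are 25 May 2012 and 22 June 2012 respectively; 23 May 2012 is 2 days too early.
The procedure was therefore not followed at step 7.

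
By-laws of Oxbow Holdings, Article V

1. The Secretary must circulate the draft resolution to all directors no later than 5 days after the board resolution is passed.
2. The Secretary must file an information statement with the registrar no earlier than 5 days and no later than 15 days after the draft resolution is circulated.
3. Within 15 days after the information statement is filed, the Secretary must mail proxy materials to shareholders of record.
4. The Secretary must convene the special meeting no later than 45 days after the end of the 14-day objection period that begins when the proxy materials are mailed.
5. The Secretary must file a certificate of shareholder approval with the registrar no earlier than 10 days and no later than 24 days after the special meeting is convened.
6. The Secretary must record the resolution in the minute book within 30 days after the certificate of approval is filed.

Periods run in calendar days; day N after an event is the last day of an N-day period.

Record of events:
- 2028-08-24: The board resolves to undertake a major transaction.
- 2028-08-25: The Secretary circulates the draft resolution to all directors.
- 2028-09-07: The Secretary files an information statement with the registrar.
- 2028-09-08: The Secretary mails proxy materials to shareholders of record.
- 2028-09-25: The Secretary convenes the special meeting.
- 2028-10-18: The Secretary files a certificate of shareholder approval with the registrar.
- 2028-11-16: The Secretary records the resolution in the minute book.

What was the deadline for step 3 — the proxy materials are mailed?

Step 3 runs from 2028-09-07, when the information statement is filed. 15 days after 2028-09-07 is 2028-09-22.

2028-09-22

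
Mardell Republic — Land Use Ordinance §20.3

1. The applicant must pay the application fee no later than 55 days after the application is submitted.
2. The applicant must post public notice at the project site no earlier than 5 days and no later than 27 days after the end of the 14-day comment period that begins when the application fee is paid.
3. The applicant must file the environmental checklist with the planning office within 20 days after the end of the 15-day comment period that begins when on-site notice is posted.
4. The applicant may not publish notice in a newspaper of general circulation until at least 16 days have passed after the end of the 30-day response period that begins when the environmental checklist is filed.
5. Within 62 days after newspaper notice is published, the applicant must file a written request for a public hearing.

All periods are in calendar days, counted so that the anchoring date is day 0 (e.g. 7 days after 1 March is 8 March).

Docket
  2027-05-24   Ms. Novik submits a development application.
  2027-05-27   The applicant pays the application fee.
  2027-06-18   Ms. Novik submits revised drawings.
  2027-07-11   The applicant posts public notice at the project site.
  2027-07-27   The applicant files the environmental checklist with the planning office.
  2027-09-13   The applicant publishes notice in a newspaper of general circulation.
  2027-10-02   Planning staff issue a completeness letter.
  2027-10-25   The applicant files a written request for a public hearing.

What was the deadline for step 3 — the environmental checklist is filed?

On-site notice is posted on 2027-07-11; the 15-day comment period therefore ends 2027-07-26, and step 3 runs from that date. 20 days after 2027-07-26 is 2027-08-15.

2027-08-15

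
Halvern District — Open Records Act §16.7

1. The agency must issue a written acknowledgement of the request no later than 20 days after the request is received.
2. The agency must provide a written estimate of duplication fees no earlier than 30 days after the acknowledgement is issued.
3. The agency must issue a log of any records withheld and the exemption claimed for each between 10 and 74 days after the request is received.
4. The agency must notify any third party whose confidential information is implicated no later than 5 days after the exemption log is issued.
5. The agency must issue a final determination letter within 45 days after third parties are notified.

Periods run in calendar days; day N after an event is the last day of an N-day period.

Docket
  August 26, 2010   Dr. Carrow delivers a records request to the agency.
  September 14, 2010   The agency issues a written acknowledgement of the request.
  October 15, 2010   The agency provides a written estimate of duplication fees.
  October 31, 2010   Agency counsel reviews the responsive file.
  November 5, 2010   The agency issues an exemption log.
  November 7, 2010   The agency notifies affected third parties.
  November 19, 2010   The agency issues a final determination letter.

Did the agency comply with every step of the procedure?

(1) due by August 26, 2010 + 20 days = September 15, 2010; completed September 14, 2010, before the deadline.
(2) permitted from September 14, 2010 + 30 days = October 14, 2010 onward; October 15, 2010 is on or after that date.
(3) the permitted window runs from August 26, 2010 + 10 = September 5, 2010 to August 26, 2010 + 74 = November 8, 2010; done November 5, 2010, which is between those dates.
(4) due by November 5, 2010 + 5 days = November 10, 2010; completed November 7, 2010, before the deadline.
(5) due by November 7, 2010 + 45 days = December 22, 2010; November 19, 2010 is within that limit.

Yes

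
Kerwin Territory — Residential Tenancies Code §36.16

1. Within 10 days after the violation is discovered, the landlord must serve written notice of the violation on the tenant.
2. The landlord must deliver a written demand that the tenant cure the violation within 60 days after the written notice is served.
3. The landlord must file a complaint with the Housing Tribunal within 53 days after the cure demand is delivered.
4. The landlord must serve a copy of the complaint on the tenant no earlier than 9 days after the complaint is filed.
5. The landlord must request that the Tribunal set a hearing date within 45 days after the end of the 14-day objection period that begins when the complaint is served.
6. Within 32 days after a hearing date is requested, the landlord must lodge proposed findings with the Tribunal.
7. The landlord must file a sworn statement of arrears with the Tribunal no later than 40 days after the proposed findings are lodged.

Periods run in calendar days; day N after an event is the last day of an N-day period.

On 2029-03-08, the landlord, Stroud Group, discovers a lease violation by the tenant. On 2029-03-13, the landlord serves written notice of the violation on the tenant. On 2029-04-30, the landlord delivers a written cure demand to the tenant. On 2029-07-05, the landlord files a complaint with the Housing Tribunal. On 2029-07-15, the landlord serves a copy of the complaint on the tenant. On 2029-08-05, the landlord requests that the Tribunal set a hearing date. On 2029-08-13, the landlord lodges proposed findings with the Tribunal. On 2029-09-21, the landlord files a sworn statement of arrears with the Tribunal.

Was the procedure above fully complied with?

No

Step 1 — counting 10 days from 2029-03-08 (when the violation is discovered) gives a deadline of 2029-03-18; completed 2029-03-13, before the deadline.
Step 2 — counting 60 days from 2029-03-13 (when the written notice is served) gives a deadline of 2029-05-12; completed 2029-04-30, before the deadline.
Step 3 — counting 53 days from 2029-04-30 (when the cure demand is delivered) gives a deadline of 2029-06-22; 2029-07-05 misses that deadline by 13 days.
The analysis stops there.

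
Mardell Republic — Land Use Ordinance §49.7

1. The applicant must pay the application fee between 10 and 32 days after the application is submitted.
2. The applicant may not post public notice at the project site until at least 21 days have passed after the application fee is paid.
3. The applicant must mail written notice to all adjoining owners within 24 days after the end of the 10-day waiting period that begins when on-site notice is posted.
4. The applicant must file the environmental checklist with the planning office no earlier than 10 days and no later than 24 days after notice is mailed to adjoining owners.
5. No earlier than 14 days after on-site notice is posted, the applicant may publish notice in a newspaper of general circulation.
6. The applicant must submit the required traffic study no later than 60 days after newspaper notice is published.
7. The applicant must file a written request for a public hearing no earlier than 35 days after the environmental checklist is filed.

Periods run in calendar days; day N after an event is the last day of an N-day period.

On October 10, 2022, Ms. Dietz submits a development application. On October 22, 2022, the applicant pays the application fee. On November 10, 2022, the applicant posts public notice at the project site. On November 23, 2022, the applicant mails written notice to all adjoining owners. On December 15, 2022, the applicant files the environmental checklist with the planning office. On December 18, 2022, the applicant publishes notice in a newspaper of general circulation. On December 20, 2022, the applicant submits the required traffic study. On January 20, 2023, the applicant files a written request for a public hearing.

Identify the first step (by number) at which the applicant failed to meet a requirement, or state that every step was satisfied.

Step 2

Step 1: the window is 10–32 days after October 10, 2022 (when the application is submitted), so October 20, 2022 through November 11, 2022; done October 22, 2022, which is between those dates.
Step 2: the earliest permitted date is 21 days after October 22, 2022 (when the application fee is paid), i.e. November 12, 2022; acted on November 10, 2022, 2 days prematurely.
No need to go further; step 2 was not satisfied.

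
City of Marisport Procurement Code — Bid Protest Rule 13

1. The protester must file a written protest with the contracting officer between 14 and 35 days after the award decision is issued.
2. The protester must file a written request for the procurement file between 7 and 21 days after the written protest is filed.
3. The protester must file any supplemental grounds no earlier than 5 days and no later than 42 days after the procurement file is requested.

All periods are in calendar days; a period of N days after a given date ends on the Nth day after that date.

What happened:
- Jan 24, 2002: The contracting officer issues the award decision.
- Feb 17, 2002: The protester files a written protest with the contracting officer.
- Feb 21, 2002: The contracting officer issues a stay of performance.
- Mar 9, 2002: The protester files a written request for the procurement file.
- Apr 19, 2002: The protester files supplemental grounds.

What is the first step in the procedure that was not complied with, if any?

None — every step was satisfied

Step 1: the window is 14–35 days after Jan 24, 2002 (when the award decision is issued), so Feb 7, 2002 through Feb 28, 2002; Feb 17, 2002 falls inside that range.
Step 2: the window is 7–21 days after Feb 17, 2002 (when the written protest is filed), so Feb 24, 2002 through Mar 10, 2002; done Mar 9, 2002 — within the window.
Step 3: the window is 5–42 days after Mar 9, 2002 (when the procurement file is requested), so Mar 14, 2002 through Apr 20, 2002; done Apr 19, 2002, which is between those dates.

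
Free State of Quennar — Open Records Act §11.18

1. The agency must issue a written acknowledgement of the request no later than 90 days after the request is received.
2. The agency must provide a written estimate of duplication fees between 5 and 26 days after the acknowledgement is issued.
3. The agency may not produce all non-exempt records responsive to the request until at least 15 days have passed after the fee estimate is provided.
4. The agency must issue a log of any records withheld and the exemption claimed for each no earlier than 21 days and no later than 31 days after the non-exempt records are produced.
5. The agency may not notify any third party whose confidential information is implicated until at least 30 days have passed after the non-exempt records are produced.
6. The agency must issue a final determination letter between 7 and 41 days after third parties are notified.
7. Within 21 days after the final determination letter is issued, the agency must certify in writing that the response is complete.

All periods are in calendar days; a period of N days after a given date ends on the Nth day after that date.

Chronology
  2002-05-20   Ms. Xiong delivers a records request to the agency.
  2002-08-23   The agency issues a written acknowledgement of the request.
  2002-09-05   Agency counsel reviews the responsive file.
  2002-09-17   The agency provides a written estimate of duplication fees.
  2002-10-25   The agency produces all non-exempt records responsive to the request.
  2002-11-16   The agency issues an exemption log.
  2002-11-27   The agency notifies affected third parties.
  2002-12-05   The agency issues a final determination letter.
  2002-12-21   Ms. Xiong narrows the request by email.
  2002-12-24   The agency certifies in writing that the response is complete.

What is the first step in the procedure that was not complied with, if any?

Step 1 — counting 90 days from 2002-05-20 (when the request is received) gives a deadline of 2002-08-18; not done until 2002-08-23, 5 days after the deadline.
No need to go further; step 1 was not satisfied.

Step 1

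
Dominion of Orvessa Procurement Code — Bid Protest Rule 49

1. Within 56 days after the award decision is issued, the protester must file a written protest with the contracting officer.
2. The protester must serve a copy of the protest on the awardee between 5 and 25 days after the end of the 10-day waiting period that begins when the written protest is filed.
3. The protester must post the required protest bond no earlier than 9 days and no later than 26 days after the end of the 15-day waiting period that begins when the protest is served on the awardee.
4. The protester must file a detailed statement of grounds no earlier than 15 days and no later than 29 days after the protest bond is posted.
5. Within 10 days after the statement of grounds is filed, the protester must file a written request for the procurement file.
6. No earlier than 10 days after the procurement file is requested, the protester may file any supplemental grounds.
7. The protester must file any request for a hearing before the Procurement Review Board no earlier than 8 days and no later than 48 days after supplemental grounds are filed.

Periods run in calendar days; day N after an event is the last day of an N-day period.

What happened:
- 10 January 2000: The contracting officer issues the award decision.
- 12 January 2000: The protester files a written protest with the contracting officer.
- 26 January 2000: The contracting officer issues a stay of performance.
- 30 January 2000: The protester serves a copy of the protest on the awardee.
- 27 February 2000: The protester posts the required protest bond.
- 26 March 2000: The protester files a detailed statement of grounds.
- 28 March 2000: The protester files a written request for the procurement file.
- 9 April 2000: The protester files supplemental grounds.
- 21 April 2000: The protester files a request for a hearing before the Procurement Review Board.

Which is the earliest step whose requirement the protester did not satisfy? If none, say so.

(1) due by 10 January 2000 + 56 days = 6 March 2000; completed 12 January 2000, before the deadline.
(2) the permitted window runs from 22 January 2000 + 5 = 27 January 2000 to 22 January 2000 + 25 = 16 February 2000; done 30 January 2000 — within the window.
(3) the permitted window runs from 14 February 2000 + 9 = 23 February 2000 to 14 February 2000 + 26 = 11 March 2000; done 27 February 2000, which is between those dates.
(4) the permitted window runs from 27 February 2000 + 15 = 13 March 2000 to 27 February 2000 + 29 = 27 March 2000; 26 March 2000 falls inside that range.
(5) due by 26 March 2000 + 10 days = 5 April 2000; 28 March 2000 is within that limit.
(6) permitted from 28 March 2000 + 10 days = 7 April 2000 onward; 9 April 2000 is on or after that date.
(7) the permitted window runs from 9 April 2000 + 8 = 17 April 2000 to 9 April 2000 + 48 = 27 May 2000; done 21 April 2000, which is between those dates.

None — every step was satisfied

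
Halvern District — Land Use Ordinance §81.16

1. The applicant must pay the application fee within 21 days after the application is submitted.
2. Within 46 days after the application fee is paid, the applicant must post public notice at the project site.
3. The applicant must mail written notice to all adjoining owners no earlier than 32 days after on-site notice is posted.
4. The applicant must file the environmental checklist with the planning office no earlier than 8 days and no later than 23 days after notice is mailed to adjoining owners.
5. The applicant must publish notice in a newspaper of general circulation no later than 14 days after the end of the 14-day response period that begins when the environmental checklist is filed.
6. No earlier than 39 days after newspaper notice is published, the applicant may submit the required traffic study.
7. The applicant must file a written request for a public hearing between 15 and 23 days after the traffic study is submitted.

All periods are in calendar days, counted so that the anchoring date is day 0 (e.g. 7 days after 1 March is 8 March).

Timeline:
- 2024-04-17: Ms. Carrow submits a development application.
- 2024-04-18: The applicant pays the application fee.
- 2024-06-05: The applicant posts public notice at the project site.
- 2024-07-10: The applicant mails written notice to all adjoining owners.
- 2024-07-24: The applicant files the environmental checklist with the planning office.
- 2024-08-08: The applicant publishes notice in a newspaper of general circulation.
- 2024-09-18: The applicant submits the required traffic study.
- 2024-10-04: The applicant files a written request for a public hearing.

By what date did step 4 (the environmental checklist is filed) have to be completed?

Step 4 runs from 2024-07-10, when notice is mailed to adjoining owners. The window is 8–23 days after 2024-07-10; it closes on 2024-08-02.

2024-08-02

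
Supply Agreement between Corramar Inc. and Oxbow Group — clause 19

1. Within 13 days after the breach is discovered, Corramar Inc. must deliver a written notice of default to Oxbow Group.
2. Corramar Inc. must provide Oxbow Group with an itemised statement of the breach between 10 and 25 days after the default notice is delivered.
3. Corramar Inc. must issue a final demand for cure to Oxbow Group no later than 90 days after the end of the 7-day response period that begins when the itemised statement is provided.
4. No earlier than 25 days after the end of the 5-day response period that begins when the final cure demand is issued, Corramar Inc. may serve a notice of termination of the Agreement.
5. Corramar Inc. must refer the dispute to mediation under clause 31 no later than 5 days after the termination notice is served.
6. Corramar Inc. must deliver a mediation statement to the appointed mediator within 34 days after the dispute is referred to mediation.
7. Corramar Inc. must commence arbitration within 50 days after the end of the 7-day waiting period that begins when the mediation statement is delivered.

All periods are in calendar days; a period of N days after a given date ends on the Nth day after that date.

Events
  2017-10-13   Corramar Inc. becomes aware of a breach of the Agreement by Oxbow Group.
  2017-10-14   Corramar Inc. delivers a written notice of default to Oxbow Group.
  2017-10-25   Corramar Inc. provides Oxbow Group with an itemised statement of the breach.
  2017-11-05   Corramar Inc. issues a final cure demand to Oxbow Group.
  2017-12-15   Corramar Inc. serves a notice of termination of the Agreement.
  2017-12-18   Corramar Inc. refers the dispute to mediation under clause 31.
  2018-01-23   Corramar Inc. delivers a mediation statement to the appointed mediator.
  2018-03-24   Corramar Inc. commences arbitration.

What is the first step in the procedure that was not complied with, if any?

(1) due by 2017-10-13 + 13 days = 2017-10-26; completed 2017-10-14, before the deadline.
(2) the permitted window runs from 2017-10-14 + 10 = 2017-10-24 to 2017-10-14 + 25 = 2017-11-08; done 2017-10-25, which is between those dates.
(3) due by 2017-11-01 + 90 days = 2018-01-30; 2017-11-05 is within that limit.
(4) permitted from 2017-11-10 + 25 days = 2017-12-05 onward; 2017-12-15 is on or after that date.
(5) due by 2017-12-15 + 5 days = 2017-12-20; 2017-12-18 is within that limit.
(6) due by 2017-12-18 + 34 days = 2018-01-21; 2018-01-23 misses that deadline by 2 days.

Step 6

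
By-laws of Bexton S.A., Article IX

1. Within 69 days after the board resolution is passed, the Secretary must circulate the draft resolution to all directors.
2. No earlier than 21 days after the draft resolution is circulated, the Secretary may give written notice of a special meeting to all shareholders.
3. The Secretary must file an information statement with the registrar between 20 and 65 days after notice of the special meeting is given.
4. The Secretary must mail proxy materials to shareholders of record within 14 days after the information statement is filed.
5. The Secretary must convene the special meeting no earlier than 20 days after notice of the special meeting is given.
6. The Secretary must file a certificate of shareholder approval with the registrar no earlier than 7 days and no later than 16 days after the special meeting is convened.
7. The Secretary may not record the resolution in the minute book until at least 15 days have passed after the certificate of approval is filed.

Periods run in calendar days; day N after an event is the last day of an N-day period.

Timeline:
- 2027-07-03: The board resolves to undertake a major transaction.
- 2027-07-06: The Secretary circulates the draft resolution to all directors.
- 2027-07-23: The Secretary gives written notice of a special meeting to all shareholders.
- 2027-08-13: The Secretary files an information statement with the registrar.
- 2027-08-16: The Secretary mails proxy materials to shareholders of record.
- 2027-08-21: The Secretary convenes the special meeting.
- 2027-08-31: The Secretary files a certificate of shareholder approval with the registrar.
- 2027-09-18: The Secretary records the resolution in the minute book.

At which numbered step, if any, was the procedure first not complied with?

Step 1: 69 days after 2027-07-03 (when the board resolution is passed) is 2027-09-10; done 2027-07-06 — timely.
Step 2: the earliest permitted date is 21 days after 2027-07-06 (when the draft resolution is circulated), i.e. 2027-07-27; 2027-07-23 is 4 days before the earliest permitted date.

Step 2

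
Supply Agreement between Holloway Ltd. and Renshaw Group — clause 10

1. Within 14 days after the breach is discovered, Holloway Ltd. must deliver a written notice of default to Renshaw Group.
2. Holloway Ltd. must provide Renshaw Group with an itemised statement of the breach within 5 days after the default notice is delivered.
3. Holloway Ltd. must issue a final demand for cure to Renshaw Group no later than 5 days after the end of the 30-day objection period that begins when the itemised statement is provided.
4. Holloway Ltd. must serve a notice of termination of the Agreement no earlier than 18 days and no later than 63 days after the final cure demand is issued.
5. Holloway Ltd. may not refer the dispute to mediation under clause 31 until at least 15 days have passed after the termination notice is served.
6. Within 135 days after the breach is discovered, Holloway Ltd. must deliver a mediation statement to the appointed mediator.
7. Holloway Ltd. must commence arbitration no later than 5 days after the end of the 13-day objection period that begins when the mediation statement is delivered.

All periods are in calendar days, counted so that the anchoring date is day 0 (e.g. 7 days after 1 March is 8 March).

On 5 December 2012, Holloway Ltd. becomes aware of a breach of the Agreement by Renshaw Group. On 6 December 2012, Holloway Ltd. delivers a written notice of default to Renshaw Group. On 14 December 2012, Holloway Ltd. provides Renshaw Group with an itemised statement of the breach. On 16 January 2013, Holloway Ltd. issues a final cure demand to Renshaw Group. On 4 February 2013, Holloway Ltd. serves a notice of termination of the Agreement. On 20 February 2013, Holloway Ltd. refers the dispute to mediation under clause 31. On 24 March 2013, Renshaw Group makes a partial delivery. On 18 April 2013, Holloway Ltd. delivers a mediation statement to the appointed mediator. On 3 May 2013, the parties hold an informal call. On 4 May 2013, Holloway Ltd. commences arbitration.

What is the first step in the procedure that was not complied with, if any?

Step 1 — counting 14 days from 5 December 2012 (when the breach is discovered) gives a deadline of 19 December 2012; done 6 December 2012 — timely.
Step 2 — counting 5 days from 6 December 2012 (when the default notice is delivered) gives a deadline of 11 December 2012; not done until 14 December 2012, 3 days after the deadline.
The analysis stops there.

Step 2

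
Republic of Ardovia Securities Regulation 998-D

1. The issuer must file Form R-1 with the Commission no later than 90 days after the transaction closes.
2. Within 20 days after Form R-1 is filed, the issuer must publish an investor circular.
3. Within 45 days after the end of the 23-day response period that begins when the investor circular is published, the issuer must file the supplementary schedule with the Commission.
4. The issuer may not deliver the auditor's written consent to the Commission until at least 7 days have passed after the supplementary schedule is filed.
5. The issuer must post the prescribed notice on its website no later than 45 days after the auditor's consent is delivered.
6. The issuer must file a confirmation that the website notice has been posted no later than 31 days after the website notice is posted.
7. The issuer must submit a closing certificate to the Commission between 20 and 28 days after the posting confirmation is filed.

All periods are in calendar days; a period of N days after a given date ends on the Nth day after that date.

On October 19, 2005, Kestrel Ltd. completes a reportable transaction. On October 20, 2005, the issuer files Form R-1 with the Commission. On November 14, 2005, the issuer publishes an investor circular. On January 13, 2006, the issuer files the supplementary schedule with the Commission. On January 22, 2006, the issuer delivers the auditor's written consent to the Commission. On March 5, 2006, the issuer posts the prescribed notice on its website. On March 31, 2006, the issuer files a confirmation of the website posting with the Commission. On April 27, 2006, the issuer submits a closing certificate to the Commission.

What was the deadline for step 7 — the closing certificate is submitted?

April 28, 2006

Step 7 runs from March 31, 2006, when the posting confirmation is filed. The window is 20–28 days after March 31, 2006; it closes on April 28, 2006.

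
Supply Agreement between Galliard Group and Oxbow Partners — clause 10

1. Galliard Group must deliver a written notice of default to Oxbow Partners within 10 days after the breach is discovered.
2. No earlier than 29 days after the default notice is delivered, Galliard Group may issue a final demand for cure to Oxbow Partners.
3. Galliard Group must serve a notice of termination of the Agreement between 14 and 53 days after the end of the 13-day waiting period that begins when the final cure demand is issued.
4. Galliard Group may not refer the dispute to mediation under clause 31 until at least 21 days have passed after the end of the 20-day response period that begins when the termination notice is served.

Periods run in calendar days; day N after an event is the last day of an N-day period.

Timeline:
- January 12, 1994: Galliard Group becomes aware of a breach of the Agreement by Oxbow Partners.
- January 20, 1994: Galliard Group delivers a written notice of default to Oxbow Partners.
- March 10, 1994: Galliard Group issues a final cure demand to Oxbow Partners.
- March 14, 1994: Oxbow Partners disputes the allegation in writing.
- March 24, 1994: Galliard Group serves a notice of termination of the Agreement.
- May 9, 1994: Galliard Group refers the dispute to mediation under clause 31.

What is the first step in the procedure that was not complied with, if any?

Step 3

(1) due by January 12, 1994 + 10 days = January 22, 1994; done January 20, 1994 — timely.
(2) permitted from January 20, 1994 + 29 days = February 18, 1994 onward; March 10, 1994 is on or after that date.
(3) the permitted window runs from March 23, 1994 + 14 = April 6, 1994 to March 23, 1994 + 53 = May 15, 1994; March 24, 1994 is 13 days too early.
The analysis stops there.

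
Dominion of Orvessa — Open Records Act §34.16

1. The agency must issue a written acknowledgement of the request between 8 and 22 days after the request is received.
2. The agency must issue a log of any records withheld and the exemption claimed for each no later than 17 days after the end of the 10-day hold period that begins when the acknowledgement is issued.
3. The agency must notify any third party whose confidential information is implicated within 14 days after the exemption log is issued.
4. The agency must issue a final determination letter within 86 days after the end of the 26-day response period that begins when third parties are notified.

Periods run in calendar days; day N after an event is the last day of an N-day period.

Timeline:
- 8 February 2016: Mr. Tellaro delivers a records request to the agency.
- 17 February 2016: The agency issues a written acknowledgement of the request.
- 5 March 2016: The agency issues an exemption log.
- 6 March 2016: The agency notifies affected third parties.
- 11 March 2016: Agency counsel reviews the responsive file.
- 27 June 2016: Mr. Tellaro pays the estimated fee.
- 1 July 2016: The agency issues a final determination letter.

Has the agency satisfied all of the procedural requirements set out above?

Step 1: the window is 8–22 days after 8 February 2016 (when the request is received), so 16 February 2016 through 1 March 2016; done 17 February 2016, which is between those dates.
Step 2: 17 days after 27 February 2016 (end of the 10-day hold period, which began when the acknowledgement is issued on 17 February 2016) is 15 March 2016; 5 March 2016 is within that limit.
Step 3: 14 days after 5 March 2016 (when the exemption log is issued) is 19 March 2016; done 6 March 2016 — timely.
Step 4: 86 days after 1 April 2016 (end of the 26-day response period, which began when third parties are notified on 6 March 2016) is 26 June 2016; not done until 1 July 2016, 5 days after the deadline.

No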